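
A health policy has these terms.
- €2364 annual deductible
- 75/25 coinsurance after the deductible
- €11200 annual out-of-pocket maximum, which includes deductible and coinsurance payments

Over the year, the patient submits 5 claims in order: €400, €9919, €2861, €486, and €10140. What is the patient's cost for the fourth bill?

€121.50

Bill 1, €400: fully absorbed by the deductible. Patient owes €400 (running OOP €400).
Bill 2, €9919: €1964 to deductible, leaving €7955; 25% of €7955 = €1988.75. Patient owes €3952.75 (running OOP €4352.75).
Bill 3, €2861: 25% coinsurance on €2861 = €715.25. Patient owes €715.25 (running OOP €5068).
Bill 4, €486: 25% coinsurance on €486 = €121.50. Patient pays €121.50; OOP now €5189.50.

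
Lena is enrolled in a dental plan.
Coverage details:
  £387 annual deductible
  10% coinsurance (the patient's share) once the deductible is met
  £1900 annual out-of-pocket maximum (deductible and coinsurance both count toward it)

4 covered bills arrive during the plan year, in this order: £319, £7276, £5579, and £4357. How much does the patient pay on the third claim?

Claim 1 (£319): entire amount goes to the deductible. Patient pays £319; OOP now £319.
Claim 2 (£7276): £68 to deductible, leaving £7208; 10% of £7208 = £720.80. Patient pays £788.80; OOP now £1107.80.
Claim 3 (£5579): deductible already satisfied, so patient's share is 10% × £5579 = £557.90. Patient owes £557.90 (running OOP £1665.70).

£557.90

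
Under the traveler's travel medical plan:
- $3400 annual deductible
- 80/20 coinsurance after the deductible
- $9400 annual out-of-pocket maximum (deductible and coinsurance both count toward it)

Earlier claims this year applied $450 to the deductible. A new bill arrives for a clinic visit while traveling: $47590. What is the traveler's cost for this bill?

$450 of the $3400 deductible is already met, leaving $2950.
After the $2950 deductible portion, $47590 − $2950 = $44640 is subject to coinsurance.
Traveler's 20% share of $44640 is $8928.
Traveler responsibility before any cap: $2950 + $8928 = $11878.
That would bring total out-of-pocket to $12328, past the $9400 cap. The traveler is capped at $9400 − $450 = $8950 on this claim.

$8950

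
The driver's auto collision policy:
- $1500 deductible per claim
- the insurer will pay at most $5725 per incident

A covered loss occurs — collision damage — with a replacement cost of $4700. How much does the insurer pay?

$3200

After the deductible, $4700 − $1500 = $3200 remains.
That's under the $5725 cap, so the insurer reimburses the full $3200.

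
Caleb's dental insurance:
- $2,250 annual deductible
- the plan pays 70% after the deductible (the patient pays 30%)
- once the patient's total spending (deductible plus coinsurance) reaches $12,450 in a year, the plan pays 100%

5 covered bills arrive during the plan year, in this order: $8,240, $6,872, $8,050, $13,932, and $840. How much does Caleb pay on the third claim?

$2,415

Claim 1 — $8,240: $2,250 to deductible, leaving $5,990; 30% of $5,990 = $1,797. Patient pays $4,047; OOP now $4,047.
Claim 2 — $6,872: deductible already satisfied, so patient's share is 30% × $6,872 = $2,061.60. Patient pays $2,061.60; OOP now $6,108.60.
Claim 3 — $8,050: deductible met; 30% of $8,050 = $2,415. Patient owes $2,415 (running OOP $8,523.60).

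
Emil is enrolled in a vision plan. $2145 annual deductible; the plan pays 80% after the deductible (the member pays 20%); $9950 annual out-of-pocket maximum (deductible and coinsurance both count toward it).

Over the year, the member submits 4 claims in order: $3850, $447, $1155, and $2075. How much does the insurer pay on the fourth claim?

$1660

Bill 1, $3850: $2145 finishes the deductible; $1705 goes to coinsurance; 20% of $1705 = $341. Member pays $2486; OOP now $2486. Plan pays $3850 − $2486 = $1364.
Bill 2, $447: deductible met; 20% of $447 = $89.40. Member pays $89.40; OOP now $2575.40. Plan pays $447 − $89.40 = $357.60.
Bill 3, $1155: deductible already satisfied, so member's share is 20% × $1155 = $231. Member owes $231 (running OOP $2806.40). Plan pays $1155 − $231 = $924.
Bill 4, $2075: 20% coinsurance on $2075 = $415. Cost to member: $415. OOP to date $3221.40. Plan pays $2075 − $415 = $1660.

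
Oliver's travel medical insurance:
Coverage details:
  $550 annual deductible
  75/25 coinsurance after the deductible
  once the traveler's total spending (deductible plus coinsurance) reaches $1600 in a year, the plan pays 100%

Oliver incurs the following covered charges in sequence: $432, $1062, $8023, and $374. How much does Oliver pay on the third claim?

Claim 1 — $432: fully absorbed by the deductible. Traveler pays $432; OOP now $432.
Claim 2 — $1062: deductible takes $118, $944 remains; 25% of $944 = $236. Traveler owes $354 (running OOP $786).
Claim 3 — $8023: deductible already satisfied, so traveler's share is 25% × $8023 = $2005.75. Adding that to $786 gives $2791.75, past the $1600 cap; traveler pays only $1600 − $786 = $814.

$814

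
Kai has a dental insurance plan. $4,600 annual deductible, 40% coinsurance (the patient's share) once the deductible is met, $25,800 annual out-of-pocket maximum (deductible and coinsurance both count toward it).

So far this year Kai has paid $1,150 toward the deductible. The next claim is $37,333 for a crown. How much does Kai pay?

$17,003.20

Remaining deductible: $4,600 − $1,150 = $3,450.
After the $3,450 deductible portion, $37,333 − $3,450 = $33,883 is subject to coinsurance.
Patient's 40% share of $33,883 is $13,553.20.
So the patient owes $3,450 + $13,553.20 = $17,003.20 before any cap.
Cumulative spending $1,150 + $17,003.20 = $18,153.20 stays under the $25,800 maximum.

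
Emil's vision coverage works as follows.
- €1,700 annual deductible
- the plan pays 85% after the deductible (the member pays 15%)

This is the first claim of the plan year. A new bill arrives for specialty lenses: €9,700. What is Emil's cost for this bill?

€2,900

Nothing has been paid toward the €1,700 deductible, so the first €1,700 of this charge is applied there.
The remaining €8,000 (= €9,700 − €1,700) moves to coinsurance.
Member's 15% share of €8,000 is €1,200.
So the member owes €1,700 + €1,200 = €2,900.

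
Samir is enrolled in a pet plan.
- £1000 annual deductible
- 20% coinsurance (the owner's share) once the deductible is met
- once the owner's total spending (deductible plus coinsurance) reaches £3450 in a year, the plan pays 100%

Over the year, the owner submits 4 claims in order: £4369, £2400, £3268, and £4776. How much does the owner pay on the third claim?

£653.60

#1 (£4369): deductible takes £1000, £3369 remains; 20% of £3369 = £673.80. Owner pays £1673.80; OOP now £1673.80.
#2 (£2400): deductible met; 20% of £2400 = £480. Owner owes £480 (running OOP £2153.80).
#3 (£3268): deductible met; 20% of £3268 = £653.60. Owner owes £653.60 (running OOP £2807.40).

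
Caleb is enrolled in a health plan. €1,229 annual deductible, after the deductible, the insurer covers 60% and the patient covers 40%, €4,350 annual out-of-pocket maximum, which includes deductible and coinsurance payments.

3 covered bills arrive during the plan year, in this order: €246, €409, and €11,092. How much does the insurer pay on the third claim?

Claim 1 — €246: entire amount goes to the deductible. Patient owes €246 (running OOP €246). Plan pays €246 − €246 = €0.
Claim 2 — €409: all of it applies to the deductible. Cost to patient: €409. OOP to date €655. Plan pays €409 − €409 = €0.
Claim 3 — €11,092: deductible takes €574, €10,518 remains; patient's 40% is €4,207.20. Claim cost before the cap: €574 + €4,207.20 = €4,781.20. Adding that to €655 gives €5,436.20, past the €4,350 cap; patient pays only €4,350 − €655 = €3,695. Plan pays €11,092 − €3,695 = €7,397.

€7,397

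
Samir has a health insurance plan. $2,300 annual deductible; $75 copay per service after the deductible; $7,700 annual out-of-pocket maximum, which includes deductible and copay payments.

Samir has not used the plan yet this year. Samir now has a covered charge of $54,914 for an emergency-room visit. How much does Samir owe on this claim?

Nothing has been paid toward the $2,300 deductible, so the first $2,300 of this charge is applied there.
The remaining $52,614 (= $54,914 − $2,300) moves to the copay.
Copay on this service: $75.
That puts the patient's cost at $2,300 + $75 = $2,375 before any cap.
Cumulative spending $0 + $2,375 = $2,375 stays under the $7,700 maximum.

$2,375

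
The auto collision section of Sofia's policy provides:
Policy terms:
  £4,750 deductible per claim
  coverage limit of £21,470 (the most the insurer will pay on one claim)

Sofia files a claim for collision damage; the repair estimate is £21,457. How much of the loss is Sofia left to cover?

£4,750

After the deductible, £21,457 − £4,750 = £16,707 remains.
£16,707 is within the £21,470 limit, so the insurer pays £16,707.
Driver's share is the uncovered remainder: £21,457 − £16,707 = £4,750.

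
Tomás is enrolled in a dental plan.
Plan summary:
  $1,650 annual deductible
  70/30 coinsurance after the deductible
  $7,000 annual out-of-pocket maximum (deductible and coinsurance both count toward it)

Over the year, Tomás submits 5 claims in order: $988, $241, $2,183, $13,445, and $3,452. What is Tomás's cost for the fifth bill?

$787.90

Bill 1, $988: entire amount goes to the deductible. Patient owes $988 (running OOP $988).
Bill 2, $241: all of it applies to the deductible. Patient owes $241 (running OOP $1,229).
Bill 3, $2,183: $421 finishes the deductible; $1,762 goes to coinsurance; patient's 30% is $528.60. Patient pays $949.60; OOP now $2,178.60.
Bill 4, $13,445: 30% coinsurance on $13,445 = $4,033.50. Patient owes $4,033.50 (running OOP $6,212.10).
Bill 5, $3,452: 30% coinsurance on $3,452 = $1,035.60. Adding that to $6,212.10 gives $7,247.70, past the $7,000 cap; patient pays only $7,000 − $6,212.10 = $787.90.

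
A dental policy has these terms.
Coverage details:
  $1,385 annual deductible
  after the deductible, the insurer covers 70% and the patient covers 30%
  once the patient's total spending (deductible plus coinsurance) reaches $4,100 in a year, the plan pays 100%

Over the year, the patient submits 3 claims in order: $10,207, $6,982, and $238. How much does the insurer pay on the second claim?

$6,913.60

Claim 1 ($10,207): $1,385 finishes the deductible; $8,822 goes to coinsurance; coinsurance $8,822 × 30% = $2,646.60. Patient owes $4,031.60 (running OOP $4,031.60). Plan pays $10,207 − $4,031.60 = $6,175.40.
Claim 2 ($6,982): deductible met; 30% of $6,982 = $2,094.60. That would push OOP to $6,126.20, over the $4,100 cap, so patient pays $4,100 − $4,031.60 = $68.40. Insurer: $6,982 − $68.40 = $6,913.60.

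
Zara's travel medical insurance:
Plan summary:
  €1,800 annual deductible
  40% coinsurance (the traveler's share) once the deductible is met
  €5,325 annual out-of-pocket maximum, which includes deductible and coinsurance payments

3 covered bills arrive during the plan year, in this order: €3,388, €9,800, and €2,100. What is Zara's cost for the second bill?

€2,889.80

Claim 1 (€3,388): deductible takes €1,800, €1,588 remains; traveler's 40% is €635.20. Traveler owes €2,435.20 (running OOP €2,435.20).
Claim 2 (€9,800): 40% coinsurance on €9,800 = €3,920. Adding that to €2,435.20 gives €6,355.20, past the €5,325 cap; traveler pays only €5,325 − €2,435.20 = €2,889.80.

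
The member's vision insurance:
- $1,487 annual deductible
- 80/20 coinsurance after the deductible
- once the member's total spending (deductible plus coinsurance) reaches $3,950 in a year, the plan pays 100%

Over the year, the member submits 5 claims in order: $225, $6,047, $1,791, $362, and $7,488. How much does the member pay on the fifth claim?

$1,075.40

#1 ($225): fully absorbed by the deductible. Cost to member: $225. OOP to date $225.
#2 ($6,047): $1,262 finishes the deductible; $4,785 goes to coinsurance; member's 20% is $957. Member owes $2,219 (running OOP $2,444).
#3 ($1,791): deductible met; 20% of $1,791 = $358.20. Member owes $358.20 (running OOP $2,802.20).
#4 ($362): deductible already satisfied, so member's share is 20% × $362 = $72.40. Member pays $72.40; OOP now $2,874.60.
#5 ($7,488): deductible already satisfied, so member's share is 20% × $7,488 = $1,497.60. OOP would hit $4,372.20 > $3,950, so the cap limits the member to $3,950 − $2,874.60 = $1,075.40.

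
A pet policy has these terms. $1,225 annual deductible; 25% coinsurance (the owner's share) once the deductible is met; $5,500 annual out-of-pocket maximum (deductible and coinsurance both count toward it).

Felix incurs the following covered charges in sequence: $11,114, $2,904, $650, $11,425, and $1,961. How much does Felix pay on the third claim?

$162.50

Claim 1 ($11,114): $1,225 to deductible, leaving $9,889; coinsurance $9,889 × 25% = $2,472.25. Owner owes $3,697.25 (running OOP $3,697.25).
Claim 2 ($2,904): 25% coinsurance on $2,904 = $726. Owner owes $726 (running OOP $4,423.25).
Claim 3 ($650): deductible already satisfied, so owner's share is 25% × $650 = $162.50. Owner owes $162.50 (running OOP $4,585.75).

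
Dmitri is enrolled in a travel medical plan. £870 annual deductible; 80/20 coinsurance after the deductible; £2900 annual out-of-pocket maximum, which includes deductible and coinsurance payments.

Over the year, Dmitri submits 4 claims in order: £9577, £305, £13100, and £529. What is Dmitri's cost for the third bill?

Claim 1 (£9577): deductible takes £870, £8707 remains; coinsurance £8707 × 20% = £1741.40. Traveler pays £2611.40; OOP now £2611.40.
Claim 2 (£305): 20% coinsurance on £305 = £61. Traveler owes £61 (running OOP £2672.40).
Claim 3 (£13100): 20% coinsurance on £13100 = £2620. OOP would hit £5292.40 > £2900, so the cap limits the traveler to £2900 − £2672.40 = £227.60.

£227.60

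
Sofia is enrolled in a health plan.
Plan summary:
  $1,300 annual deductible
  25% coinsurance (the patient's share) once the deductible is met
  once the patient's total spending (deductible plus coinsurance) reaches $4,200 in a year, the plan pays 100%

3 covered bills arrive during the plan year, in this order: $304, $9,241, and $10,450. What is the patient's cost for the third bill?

Claim 1 — $304: fully absorbed by the deductible. Cost to patient: $304. OOP to date $304.
Claim 2 — $9,241: $996 finishes the deductible; $8,245 goes to coinsurance; coinsurance $8,245 × 25% = $2,061.25. Patient owes $3,057.25 (running OOP $3,361.25).
Claim 3 — $10,450: deductible met; 25% of $10,450 = $2,612.50. That would push OOP to $5,973.75, over the $4,200 cap, so patient pays $4,200 − $3,361.25 = $838.75.

$838.75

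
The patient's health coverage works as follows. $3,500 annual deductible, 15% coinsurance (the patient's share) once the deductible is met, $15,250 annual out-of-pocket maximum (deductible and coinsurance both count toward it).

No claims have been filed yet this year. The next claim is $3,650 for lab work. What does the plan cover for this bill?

$127.50

Deductible not yet touched, so the first $3,500 of the bill goes to the deductible.
After the $3,500 deductible portion, $3,650 − $3,500 = $150 is subject to coinsurance.
15% of $150 = $22.50 falls to the patient.
Patient responsibility before any cap: $3,500 + $22.50 = $3,522.50.
Total out-of-pocket so far would be $0 + $3,522.50 = $3,522.50, below the $15,250 cap — no reduction.
The plan picks up $3,650 − $3,522.50 = $127.50.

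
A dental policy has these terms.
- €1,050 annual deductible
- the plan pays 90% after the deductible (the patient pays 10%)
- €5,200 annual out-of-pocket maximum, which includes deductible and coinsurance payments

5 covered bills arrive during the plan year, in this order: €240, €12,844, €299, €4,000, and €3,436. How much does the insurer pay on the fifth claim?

€3,092.40

Claim 1 — €240: fully absorbed by the deductible. Cost to patient: €240. OOP to date €240. Insurer: €240 − €240 = €0.
Claim 2 — €12,844: deductible takes €810, €12,034 remains; coinsurance €12,034 × 10% = €1,203.40. Patient pays €2,013.40; OOP now €2,253.40. Insurer: €12,844 − €2,013.40 = €10,830.60.
Claim 3 — €299: deductible already satisfied, so patient's share is 10% × €299 = €29.90. Cost to patient: €29.90. OOP to date €2,283.30. Plan pays €299 − €29.90 = €269.10.
Claim 4 — €4,000: deductible met; 10% of €4,000 = €400. Patient owes €400 (running OOP €2,683.30). Plan pays €4,000 − €400 = €3,600.
Claim 5 — €3,436: 10% coinsurance on €3,436 = €343.60. Patient pays €343.60; OOP now €3,026.90. Insurer: €3,436 − €343.60 = €3,092.40.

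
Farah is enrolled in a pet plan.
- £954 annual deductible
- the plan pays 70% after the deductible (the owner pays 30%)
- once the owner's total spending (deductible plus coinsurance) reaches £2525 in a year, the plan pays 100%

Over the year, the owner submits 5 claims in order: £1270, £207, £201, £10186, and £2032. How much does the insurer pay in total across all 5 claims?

#1 (£1270): £954 to deductible, leaving £316; owner's 30% is £94.80. Owner pays £1048.80; OOP now £1048.80. Insurer: £1270 − £1048.80 = £221.20.
#2 (£207): 30% coinsurance on £207 = £62.10. Owner pays £62.10; OOP now £1110.90. Plan pays £207 − £62.10 = £144.90.
#3 (£201): 30% coinsurance on £201 = £60.30. Cost to owner: £60.30. OOP to date £1171.20. Insurer: £201 − £60.30 = £140.70.
#4 (£10186): deductible met; 30% of £10186 = £3055.80. OOP would hit £4227 > £2525, so the cap limits the owner to £2525 − £1171.20 = £1353.80. Insurer: £10186 − £1353.80 = £8832.20.
#5 (£2032): deductible met; 30% of £2032 = £609.60. Adding that to £2525 gives £3134.60, past the £2525 cap; owner pays only £2525 − £2525 = £0. Plan pays £2032 − £0 = £2032.
Insurer total: £221.20 + £144.90 + £140.70 + £8832.20 + £2032 = £11371.

£11371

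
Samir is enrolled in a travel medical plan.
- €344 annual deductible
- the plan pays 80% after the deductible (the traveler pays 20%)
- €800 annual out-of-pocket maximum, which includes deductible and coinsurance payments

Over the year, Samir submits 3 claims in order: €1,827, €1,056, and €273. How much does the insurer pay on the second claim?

€896.60

Bill 1, €1,827: €344 to deductible, leaving €1,483; coinsurance €1,483 × 20% = €296.60. Traveler pays €640.60; OOP now €640.60. Insurer: €1,827 − €640.60 = €1,186.40.
Bill 2, €1,056: deductible already satisfied, so traveler's share is 20% × €1,056 = €211.20. Adding that to €640.60 gives €851.80, past the €800 cap; traveler pays only €800 − €640.60 = €159.40. Plan pays €1,056 − €159.40 = €896.60.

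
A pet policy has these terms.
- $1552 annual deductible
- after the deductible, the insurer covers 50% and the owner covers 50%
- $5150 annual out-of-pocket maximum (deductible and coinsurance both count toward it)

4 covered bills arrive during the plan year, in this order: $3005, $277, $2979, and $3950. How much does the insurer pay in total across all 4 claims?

$5061

#1 ($3005): deductible takes $1552, $1453 remains; 50% of $1453 = $726.50. Owner pays $2278.50; OOP now $2278.50. Insurer: $3005 − $2278.50 = $726.50.
#2 ($277): deductible already satisfied, so owner's share is 50% × $277 = $138.50. Cost to owner: $138.50. OOP to date $2417. Insurer: $277 − $138.50 = $138.50.
#3 ($2979): deductible already satisfied, so owner's share is 50% × $2979 = $1489.50. Cost to owner: $1489.50. OOP to date $3906.50. Insurer: $2979 − $1489.50 = $1489.50.
#4 ($3950): deductible met; 50% of $3950 = $1975. Adding that to $3906.50 gives $5881.50, past the $5150 cap; owner pays only $5150 − $3906.50 = $1243.50. Insurer: $3950 − $1243.50 = $2706.50.
Insurer total = bills − owner's total = $10211 − $5150 = $5061.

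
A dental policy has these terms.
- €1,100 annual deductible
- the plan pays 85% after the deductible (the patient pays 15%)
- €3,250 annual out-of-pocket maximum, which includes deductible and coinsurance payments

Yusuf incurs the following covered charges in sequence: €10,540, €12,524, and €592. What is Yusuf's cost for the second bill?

Claim 1 (€10,540): deductible takes €1,100, €9,440 remains; coinsurance €9,440 × 15% = €1,416. Cost to patient: €2,516. OOP to date €2,516.
Claim 2 (€12,524): deductible already satisfied, so patient's share is 15% × €12,524 = €1,878.60. That would push OOP to €4,394.60, over the €3,250 cap, so patient pays €3,250 − €2,516 = €734.

€734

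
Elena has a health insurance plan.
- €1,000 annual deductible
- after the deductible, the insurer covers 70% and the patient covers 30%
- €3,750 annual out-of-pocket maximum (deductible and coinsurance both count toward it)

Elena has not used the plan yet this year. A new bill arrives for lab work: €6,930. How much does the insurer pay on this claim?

Nothing has been paid toward the €1,000 deductible, so the first €1,000 of this charge is applied there.
After the €1,000 deductible portion, €6,930 − €1,000 = €5,930 is subject to coinsurance.
Patient's 30% share of €5,930 is €1,779.
So the patient owes €1,000 + €1,779 = €2,779 before any cap.
Total out-of-pocket so far would be €0 + €2,779 = €2,779, below the €3,750 cap — no reduction.
The insurer covers the remainder: €6,930 − €2,779 = €4,151.

€4,151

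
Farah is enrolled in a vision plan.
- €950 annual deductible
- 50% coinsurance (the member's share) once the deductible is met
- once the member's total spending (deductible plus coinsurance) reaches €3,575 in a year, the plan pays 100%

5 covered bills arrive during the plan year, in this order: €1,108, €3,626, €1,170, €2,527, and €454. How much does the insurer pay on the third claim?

Claim 1 — €1,108: €950 finishes the deductible; €158 goes to coinsurance; 50% of €158 = €79. Member owes €1,029 (running OOP €1,029). Insurer: €1,108 − €1,029 = €79.
Claim 2 — €3,626: deductible already satisfied, so member's share is 50% × €3,626 = €1,813. Member pays €1,813; OOP now €2,842. Plan pays €3,626 − €1,813 = €1,813.
Claim 3 — €1,170: deductible already satisfied, so member's share is 50% × €1,170 = €585. Member pays €585; OOP now €3,427. Plan pays €1,170 − €585 = €585.

€585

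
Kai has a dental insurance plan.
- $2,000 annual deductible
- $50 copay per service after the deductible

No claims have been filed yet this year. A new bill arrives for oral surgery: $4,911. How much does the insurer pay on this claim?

Nothing has been paid toward the $2,000 deductible, so the first $2,000 of this charge is applied there.
The remaining $2,911 (= $4,911 − $2,000) moves to the copay.
Copay on this service: $50.
That puts the patient's cost at $2,000 + $50 = $2,050.
The insurer covers the remainder: $4,911 − $2,050 = $2,861.

$2,861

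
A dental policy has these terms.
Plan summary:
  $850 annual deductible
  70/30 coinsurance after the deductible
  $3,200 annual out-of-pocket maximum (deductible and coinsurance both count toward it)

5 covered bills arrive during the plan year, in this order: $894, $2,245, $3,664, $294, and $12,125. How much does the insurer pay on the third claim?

#1 ($894): deductible takes $850, $44 remains; coinsurance $44 × 30% = $13.20. Patient pays $863.20; OOP now $863.20. Insurer: $894 − $863.20 = $30.80.
#2 ($2,245): 30% coinsurance on $2,245 = $673.50. Patient pays $673.50; OOP now $1,536.70. Plan pays $2,245 − $673.50 = $1,571.50.
#3 ($3,664): deductible met; 30% of $3,664 = $1,099.20. Cost to patient: $1,099.20. OOP to date $2,635.90. Plan pays $3,664 − $1,099.20 = $2,564.80.

$2,564.80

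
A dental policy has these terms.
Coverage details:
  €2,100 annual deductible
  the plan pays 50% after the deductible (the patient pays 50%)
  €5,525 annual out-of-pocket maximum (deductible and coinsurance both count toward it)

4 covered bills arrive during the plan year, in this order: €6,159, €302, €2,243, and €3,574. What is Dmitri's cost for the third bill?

€1,121.50

Claim 1 (€6,159): deductible takes €2,100, €4,059 remains; 50% of €4,059 = €2,029.50. Patient owes €4,129.50 (running OOP €4,129.50).
Claim 2 (€302): 50% coinsurance on €302 = €151. Cost to patient: €151. OOP to date €4,280.50.
Claim 3 (€2,243): 50% coinsurance on €2,243 = €1,121.50. Patient owes €1,121.50 (running OOP €5,402).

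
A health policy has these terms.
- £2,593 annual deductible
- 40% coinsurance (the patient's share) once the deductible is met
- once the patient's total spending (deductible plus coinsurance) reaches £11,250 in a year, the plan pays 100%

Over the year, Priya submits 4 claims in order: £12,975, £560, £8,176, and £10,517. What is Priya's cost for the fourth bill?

#1 (£12,975): £2,593 finishes the deductible; £10,382 goes to coinsurance; patient's 40% is £4,152.80. Patient owes £6,745.80 (running OOP £6,745.80).
#2 (£560): deductible already satisfied, so patient's share is 40% × £560 = £224. Patient owes £224 (running OOP £6,969.80).
#3 (£8,176): deductible already satisfied, so patient's share is 40% × £8,176 = £3,270.40. Patient pays £3,270.40; OOP now £10,240.20.
#4 (£10,517): 40% coinsurance on £10,517 = £4,206.80. Adding that to £10,240.20 gives £14,447, past the £11,250 cap; patient pays only £11,250 − £10,240.20 = £1,009.80.

£1,009.80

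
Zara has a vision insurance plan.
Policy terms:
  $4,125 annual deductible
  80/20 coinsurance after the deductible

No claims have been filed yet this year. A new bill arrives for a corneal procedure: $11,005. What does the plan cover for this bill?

$5,504

The full $4,125 deductible is still open; $4,125 of this bill applies to it.
The remaining $6,880 (= $11,005 − $4,125) moves to coinsurance.
Member's 20% share of $6,880 is $1,376.
Member responsibility: $4,125 + $1,376 = $5,501.
The plan picks up $11,005 − $5,501 = $5,504.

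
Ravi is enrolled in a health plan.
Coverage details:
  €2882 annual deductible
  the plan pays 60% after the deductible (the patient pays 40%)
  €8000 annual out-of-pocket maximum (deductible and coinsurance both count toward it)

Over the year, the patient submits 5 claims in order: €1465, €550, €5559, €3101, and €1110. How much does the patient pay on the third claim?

#1 (€1465): all of it applies to the deductible. Cost to patient: €1465. OOP to date €1465.
#2 (€550): fully absorbed by the deductible. Patient owes €550 (running OOP €2015).
#3 (€5559): €867 to deductible, leaving €4692; 40% of €4692 = €1876.80. Patient pays €2743.80; OOP now €4758.80.

€2743.80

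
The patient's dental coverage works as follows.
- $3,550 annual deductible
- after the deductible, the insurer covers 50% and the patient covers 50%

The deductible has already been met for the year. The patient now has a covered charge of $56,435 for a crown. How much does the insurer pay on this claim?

$28,217.50

The deductible is already satisfied, so the full bill goes to coinsurance.
Coinsurance: $56,435 × 50% = $28,217.50.
The plan picks up $56,435 − $28,217.50 = $28,217.50.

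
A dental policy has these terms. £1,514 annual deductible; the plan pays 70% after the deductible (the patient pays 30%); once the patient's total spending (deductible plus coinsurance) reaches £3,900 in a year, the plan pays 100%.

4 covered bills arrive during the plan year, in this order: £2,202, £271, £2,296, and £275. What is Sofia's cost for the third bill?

#1 (£2,202): deductible takes £1,514, £688 remains; coinsurance £688 × 30% = £206.40. Cost to patient: £1,720.40. OOP to date £1,720.40.
#2 (£271): 30% coinsurance on £271 = £81.30. Cost to patient: £81.30. OOP to date £1,801.70.
#3 (£2,296): deductible met; 30% of £2,296 = £688.80. Patient pays £688.80; OOP now £2,490.50.

£688.80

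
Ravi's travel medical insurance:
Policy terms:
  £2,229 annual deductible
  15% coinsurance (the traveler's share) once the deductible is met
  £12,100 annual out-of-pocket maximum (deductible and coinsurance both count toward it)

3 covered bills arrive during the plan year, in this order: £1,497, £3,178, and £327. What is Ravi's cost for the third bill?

Claim 1 (£1,497): all of it applies to the deductible. Traveler owes £1,497 (running OOP £1,497).
Claim 2 (£3,178): deductible takes £732, £2,446 remains; traveler's 15% is £366.90. Traveler owes £1,098.90 (running OOP £2,595.90).
Claim 3 (£327): 15% coinsurance on £327 = £49.05. Traveler owes £49.05 (running OOP £2,644.95).

£49.05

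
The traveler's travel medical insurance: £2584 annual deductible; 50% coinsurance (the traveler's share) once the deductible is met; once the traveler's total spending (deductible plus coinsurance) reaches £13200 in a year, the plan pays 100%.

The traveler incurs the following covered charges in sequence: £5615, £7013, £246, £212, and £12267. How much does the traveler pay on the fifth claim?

£5365

Bill 1, £5615: £2584 to deductible, leaving £3031; traveler's 50% is £1515.50. Traveler owes £4099.50 (running OOP £4099.50).
Bill 2, £7013: deductible already satisfied, so traveler's share is 50% × £7013 = £3506.50. Traveler owes £3506.50 (running OOP £7606).
Bill 3, £246: deductible already satisfied, so traveler's share is 50% × £246 = £123. Cost to traveler: £123. OOP to date £7729.
Bill 4, £212: 50% coinsurance on £212 = £106. Cost to traveler: £106. OOP to date £7835.
Bill 5, £12267: 50% coinsurance on £12267 = £6133.50. Adding that to £7835 gives £13968.50, past the £13200 cap; traveler pays only £13200 − £7835 = £5365.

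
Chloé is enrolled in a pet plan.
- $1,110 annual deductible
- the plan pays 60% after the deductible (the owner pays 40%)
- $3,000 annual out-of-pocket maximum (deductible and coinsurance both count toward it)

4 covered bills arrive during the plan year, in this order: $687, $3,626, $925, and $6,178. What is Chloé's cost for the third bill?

$370

Bill 1, $687: all of it applies to the deductible. Owner pays $687; OOP now $687.
Bill 2, $3,626: $423 to deductible, leaving $3,203; 40% of $3,203 = $1,281.20. Cost to owner: $1,704.20. OOP to date $2,391.20.
Bill 3, $925: deductible already satisfied, so owner's share is 40% × $925 = $370. Owner pays $370; OOP now $2,761.20.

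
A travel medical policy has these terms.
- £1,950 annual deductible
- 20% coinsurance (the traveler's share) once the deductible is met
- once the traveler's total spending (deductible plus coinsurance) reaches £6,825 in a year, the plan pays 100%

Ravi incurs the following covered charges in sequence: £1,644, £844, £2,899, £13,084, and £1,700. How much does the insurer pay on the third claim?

#1 (£1,644): all of it applies to the deductible. Traveler owes £1,644 (running OOP £1,644). Insurer: £1,644 − £1,644 = £0.
#2 (£844): deductible takes £306, £538 remains; coinsurance £538 × 20% = £107.60. Traveler owes £413.60 (running OOP £2,057.60). Plan pays £844 − £413.60 = £430.40.
#3 (£2,899): 20% coinsurance on £2,899 = £579.80. Cost to traveler: £579.80. OOP to date £2,637.40. Plan pays £2,899 − £579.80 = £2,319.20.

£2,319.20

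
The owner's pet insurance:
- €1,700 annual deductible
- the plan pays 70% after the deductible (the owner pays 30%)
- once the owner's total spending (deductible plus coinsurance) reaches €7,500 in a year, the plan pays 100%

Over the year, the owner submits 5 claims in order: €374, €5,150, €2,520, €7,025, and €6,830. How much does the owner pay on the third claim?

€756

Claim 1 (€374): all of it applies to the deductible. Owner pays €374; OOP now €374.
Claim 2 (€5,150): €1,326 to deductible, leaving €3,824; 30% of €3,824 = €1,147.20. Owner pays €2,473.20; OOP now €2,847.20.
Claim 3 (€2,520): 30% coinsurance on €2,520 = €756. Owner pays €756; OOP now €3,603.20.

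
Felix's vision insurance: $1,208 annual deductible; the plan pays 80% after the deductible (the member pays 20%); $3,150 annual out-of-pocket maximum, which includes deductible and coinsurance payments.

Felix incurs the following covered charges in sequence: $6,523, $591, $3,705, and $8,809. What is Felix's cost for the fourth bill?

$19.80

Bill 1, $6,523: deductible takes $1,208, $5,315 remains; member's 20% is $1,063. Member owes $2,271 (running OOP $2,271).
Bill 2, $591: deductible met; 20% of $591 = $118.20. Member pays $118.20; OOP now $2,389.20.
Bill 3, $3,705: deductible already satisfied, so member's share is 20% × $3,705 = $741. Member pays $741; OOP now $3,130.20.
Bill 4, $8,809: 20% coinsurance on $8,809 = $1,761.80. Adding that to $3,130.20 gives $4,892, past the $3,150 cap; member pays only $3,150 − $3,130.20 = $19.80.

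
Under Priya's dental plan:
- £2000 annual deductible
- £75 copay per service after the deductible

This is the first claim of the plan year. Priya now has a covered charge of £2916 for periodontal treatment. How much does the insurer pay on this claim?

£841

Nothing has been paid toward the £2000 deductible, so the first £2000 of this charge is applied there.
That leaves £2916 − £2000 = £916 for the copay.
Copay on this service: £75.
That puts the patient's cost at £2000 + £75 = £2075.
The insurer covers the remainder: £2916 − £2075 = £841.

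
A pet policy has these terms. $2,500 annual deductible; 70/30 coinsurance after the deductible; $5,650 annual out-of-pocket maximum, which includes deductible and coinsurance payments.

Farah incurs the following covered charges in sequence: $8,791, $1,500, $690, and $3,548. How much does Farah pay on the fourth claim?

Claim 1 — $8,791: deductible takes $2,500, $6,291 remains; owner's 30% is $1,887.30. Owner owes $4,387.30 (running OOP $4,387.30).
Claim 2 — $1,500: 30% coinsurance on $1,500 = $450. Cost to owner: $450. OOP to date $4,837.30.
Claim 3 — $690: 30% coinsurance on $690 = $207. Owner owes $207 (running OOP $5,044.30).
Claim 4 — $3,548: 30% coinsurance on $3,548 = $1,064.40. OOP would hit $6,108.70 > $5,650, so the cap limits the owner to $5,650 − $5,044.30 = $605.70.

$605.70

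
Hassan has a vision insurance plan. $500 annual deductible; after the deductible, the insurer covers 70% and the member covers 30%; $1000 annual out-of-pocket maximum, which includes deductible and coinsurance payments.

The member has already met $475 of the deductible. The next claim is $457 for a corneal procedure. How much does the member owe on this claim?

$154.60

Remaining deductible: $500 − $475 = $25.
The remaining $432 (= $457 − $25) moves to coinsurance.
Member's 30% share of $432 is $129.60.
That puts the member's cost at $25 + $129.60 = $154.60 before any cap.
Year-to-date out-of-pocket becomes $475 + $154.60 = $629.60, still under the $1000 maximum, so no cap applies.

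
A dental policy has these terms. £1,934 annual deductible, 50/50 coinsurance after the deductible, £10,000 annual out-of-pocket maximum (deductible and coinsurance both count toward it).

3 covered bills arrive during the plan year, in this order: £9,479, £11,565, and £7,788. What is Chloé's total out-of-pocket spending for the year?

£10,000

#1 (£9,479): £1,934 finishes the deductible; £7,545 goes to coinsurance; coinsurance £7,545 × 50% = £3,772.50. Cost to patient: £5,706.50. OOP to date £5,706.50.
#2 (£11,565): deductible met; 50% of £11,565 = £5,782.50. Adding that to £5,706.50 gives £11,489, past the £10,000 cap; patient pays only £10,000 − £5,706.50 = £4,293.50.
#3 (£7,788): 50% coinsurance on £7,788 = £3,894. OOP would hit £13,894 > £10,000, so the cap limits the patient to £10,000 − £10,000 = £0.
Total paid by the patient: £5,706.50 + £4,293.50 + £0 = £10,000.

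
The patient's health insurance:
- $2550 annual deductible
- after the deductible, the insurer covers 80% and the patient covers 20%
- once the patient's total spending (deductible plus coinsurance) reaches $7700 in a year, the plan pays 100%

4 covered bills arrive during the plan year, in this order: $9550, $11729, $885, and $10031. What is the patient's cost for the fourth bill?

$1227.20

Claim 1 ($9550): $2550 to deductible, leaving $7000; patient's 20% is $1400. Patient pays $3950; OOP now $3950.
Claim 2 ($11729): deductible already satisfied, so patient's share is 20% × $11729 = $2345.80. Patient owes $2345.80 (running OOP $6295.80).
Claim 3 ($885): deductible met; 20% of $885 = $177. Cost to patient: $177. OOP to date $6472.80.
Claim 4 ($10031): deductible already satisfied, so patient's share is 20% × $10031 = $2006.20. Adding that to $6472.80 gives $8479, past the $7700 cap; patient pays only $7700 − $6472.80 = $1227.20.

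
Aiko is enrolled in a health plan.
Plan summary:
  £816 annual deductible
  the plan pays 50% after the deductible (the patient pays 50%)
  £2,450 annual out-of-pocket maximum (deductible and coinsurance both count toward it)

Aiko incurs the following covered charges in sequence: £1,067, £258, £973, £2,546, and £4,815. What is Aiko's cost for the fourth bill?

Claim 1 — £1,067: £816 to deductible, leaving £251; coinsurance £251 × 50% = £125.50. Patient pays £941.50; OOP now £941.50.
Claim 2 — £258: deductible already satisfied, so patient's share is 50% × £258 = £129. Patient pays £129; OOP now £1,070.50.
Claim 3 — £973: deductible already satisfied, so patient's share is 50% × £973 = £486.50. Patient owes £486.50 (running OOP £1,557).
Claim 4 — £2,546: 50% coinsurance on £2,546 = £1,273. That would push OOP to £2,830, over the £2,450 cap, so patient pays £2,450 − £1,557 = £893.

£893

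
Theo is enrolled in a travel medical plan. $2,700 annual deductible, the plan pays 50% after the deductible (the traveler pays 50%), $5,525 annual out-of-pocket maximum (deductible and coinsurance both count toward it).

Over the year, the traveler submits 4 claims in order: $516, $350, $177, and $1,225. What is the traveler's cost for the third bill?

$177

Bill 1, $516: entire amount goes to the deductible. Cost to traveler: $516. OOP to date $516.
Bill 2, $350: all of it applies to the deductible. Traveler owes $350 (running OOP $866).
Bill 3, $177: fully absorbed by the deductible. Traveler pays $177; OOP now $1,043.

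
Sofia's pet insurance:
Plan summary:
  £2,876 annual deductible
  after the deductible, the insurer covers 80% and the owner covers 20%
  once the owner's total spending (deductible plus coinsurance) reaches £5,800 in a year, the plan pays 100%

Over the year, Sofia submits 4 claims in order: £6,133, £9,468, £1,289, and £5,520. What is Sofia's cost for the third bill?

Claim 1 — £6,133: £2,876 to deductible, leaving £3,257; coinsurance £3,257 × 20% = £651.40. Owner owes £3,527.40 (running OOP £3,527.40).
Claim 2 — £9,468: deductible already satisfied, so owner's share is 20% × £9,468 = £1,893.60. Owner owes £1,893.60 (running OOP £5,421).
Claim 3 — £1,289: deductible met; 20% of £1,289 = £257.80. Owner owes £257.80 (running OOP £5,678.80).

£257.80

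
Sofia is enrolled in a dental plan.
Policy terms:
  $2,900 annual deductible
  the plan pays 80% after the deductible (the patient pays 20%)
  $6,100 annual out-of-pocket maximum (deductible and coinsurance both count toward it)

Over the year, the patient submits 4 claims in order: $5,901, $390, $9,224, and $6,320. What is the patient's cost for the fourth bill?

#1 ($5,901): $2,900 to deductible, leaving $3,001; coinsurance $3,001 × 20% = $600.20. Cost to patient: $3,500.20. OOP to date $3,500.20.
#2 ($390): deductible already satisfied, so patient's share is 20% × $390 = $78. Patient pays $78; OOP now $3,578.20.
#3 ($9,224): deductible met; 20% of $9,224 = $1,844.80. Patient pays $1,844.80; OOP now $5,423.
#4 ($6,320): deductible met; 20% of $6,320 = $1,264. OOP would hit $6,687 > $6,100, so the cap limits the patient to $6,100 − $5,423 = $677.

$677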